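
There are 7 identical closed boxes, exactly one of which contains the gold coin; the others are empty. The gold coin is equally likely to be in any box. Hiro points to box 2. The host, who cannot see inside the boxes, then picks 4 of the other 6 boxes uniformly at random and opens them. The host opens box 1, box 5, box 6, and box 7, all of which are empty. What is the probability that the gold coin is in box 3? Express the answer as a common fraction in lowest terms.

Apply Bayes' rule, conditioning on where the gold coin actually is.
If it is in any of boxes 1, 5, 6, and 7 (prior 1/7 each): that box was opened and seen not to hold the prize — ruled out; weight (1/7)·0 = 0 each.
If it is in any of boxes 2, 3, and 4 (prior 1/7 each): the host picks exactly this set with probability 1/15 regardless, and none is the prize; weight (1/7)·(1/15) = 1/105 each.
The weights sum to 1/35.
So P(the gold coin in box 3 | the host opened box 1, box 5, box 6, and box 7) = (1/105) / (1/35) = 1/3.

1/3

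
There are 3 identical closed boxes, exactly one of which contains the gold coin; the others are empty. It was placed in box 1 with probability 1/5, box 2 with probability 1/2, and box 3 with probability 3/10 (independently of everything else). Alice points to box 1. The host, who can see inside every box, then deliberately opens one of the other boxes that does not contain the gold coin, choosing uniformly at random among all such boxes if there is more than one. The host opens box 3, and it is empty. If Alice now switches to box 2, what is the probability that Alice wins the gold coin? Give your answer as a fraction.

Consider each possible location of the gold coin in turn.
If it is in box 1 (prior 1/5): the host has 2 equally likely choices, so probability 1/2; weight (1/5)·(1/2) = 1/10.
If it is in box 2 (prior 1/2): the host has no choice, probability 1; weight (1/2)·1 = 1/2.
If it is in box 3 (prior 3/10): the host opened box 3, so this case is ruled out; weight (3/10)·0 = 0.
The weights sum to 3/5.
So P(the gold coin in box 2 | the host opened box 3) = (1/2) / (3/5) = 5/6.

5/6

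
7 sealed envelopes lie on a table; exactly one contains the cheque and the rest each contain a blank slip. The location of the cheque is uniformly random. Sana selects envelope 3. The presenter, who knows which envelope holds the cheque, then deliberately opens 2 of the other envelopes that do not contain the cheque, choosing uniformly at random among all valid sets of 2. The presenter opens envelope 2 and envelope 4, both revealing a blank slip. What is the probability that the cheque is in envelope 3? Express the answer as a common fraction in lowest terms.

Condition on the true location of the cheque.
If it is in any of envelopes 1, 5, 6, and 7 (prior 1/7 each): the presenter has 10 equally likely choices, so probability 1/10; weight (1/7)·(1/10) = 1/70 each.
If it is in either of envelopes 2 and 4 (prior 1/7 each): that envelope was opened and seen not to hold the prize — ruled out; weight (1/7)·0 = 0 each.
If it is in envelope 3 (prior 1/7): the presenter has 15 equally likely choices, so probability 1/15; weight (1/7)·(1/15) = 1/105.
The weights sum to 1/15.
So P(the cheque in envelope 3 | the presenter opened envelope 2 and envelope 4) = (1/105) / (1/15) = 1/7.

1/7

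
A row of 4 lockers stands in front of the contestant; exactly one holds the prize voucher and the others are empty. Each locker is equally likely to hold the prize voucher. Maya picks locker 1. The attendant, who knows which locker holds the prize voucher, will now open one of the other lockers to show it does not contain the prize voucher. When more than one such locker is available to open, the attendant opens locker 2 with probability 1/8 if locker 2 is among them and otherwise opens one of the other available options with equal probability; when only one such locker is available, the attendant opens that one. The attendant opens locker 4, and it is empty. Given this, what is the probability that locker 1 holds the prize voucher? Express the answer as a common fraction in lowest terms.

7/29

Apply Bayes' rule, conditioning on where the prize voucher actually is.
If it is in locker 1 (prior 1/4): locker 2 is available but not opened; locker 4 gets probability (1 − 1/8)/2 = 7/16; weight (1/4)·(7/16) = 7/64.
If it is in locker 2 (prior 1/4): locker 2 holds the prize so is unavailable; the attendant chooses uniformly among the 2 others, probability 1/2; weight (1/4)·(1/2) = 1/8.
If it is in locker 3 (prior 1/4): locker 2 is available but not opened, probability 7/8; weight (1/4)·(7/8) = 7/32.
If it is in locker 4 (prior 1/4): the attendant opened locker 4, so this case is ruled out; weight (1/4)·0 = 0.
The weights sum to 29/64.
So P(the prize voucher in locker 1 | the attendant opened locker 4) = (7/64) / (29/64) = 7/29.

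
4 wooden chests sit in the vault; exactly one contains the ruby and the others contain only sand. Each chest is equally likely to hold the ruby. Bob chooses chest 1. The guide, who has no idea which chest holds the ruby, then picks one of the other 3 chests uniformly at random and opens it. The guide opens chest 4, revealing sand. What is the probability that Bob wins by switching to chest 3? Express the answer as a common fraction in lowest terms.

Condition on the true location of the ruby.
If it is in any of chests 1, 2, and 3 (prior 1/4 each): the guide picks chest 4 with probability 1/3 regardless, and it is not the prize; weight (1/4)·(1/3) = 1/12 each.
If it is in chest 4 (prior 1/4): the guide opened chest 4, so this case is ruled out; weight (1/4)·0 = 0.
The weights sum to 1/4.
So P(the ruby in chest 3 | the guide opened chest 4) = (1/12) / (1/4) = 1/3.

1/3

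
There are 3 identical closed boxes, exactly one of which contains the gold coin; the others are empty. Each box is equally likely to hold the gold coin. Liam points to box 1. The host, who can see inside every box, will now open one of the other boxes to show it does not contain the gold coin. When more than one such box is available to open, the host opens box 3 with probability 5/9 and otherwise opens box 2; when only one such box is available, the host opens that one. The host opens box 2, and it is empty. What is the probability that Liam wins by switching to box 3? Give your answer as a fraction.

9/13

Condition on the true location of the gold coin.
If it is in box 1 (prior 1/3): box 3 is available but not opened, probability 4/9; weight (1/3)·(4/9) = 4/27.
If it is in box 2 (prior 1/3): the host opened box 2, so this case is ruled out; weight (1/3)·0 = 0.
If it is in box 3 (prior 1/3): only box 2 is available, probability 1; weight (1/3)·1 = 1/3.
The weights sum to 13/27.
So P(the gold coin in box 3 | the host opened box 2) = (1/3) / (13/27) = 9/13.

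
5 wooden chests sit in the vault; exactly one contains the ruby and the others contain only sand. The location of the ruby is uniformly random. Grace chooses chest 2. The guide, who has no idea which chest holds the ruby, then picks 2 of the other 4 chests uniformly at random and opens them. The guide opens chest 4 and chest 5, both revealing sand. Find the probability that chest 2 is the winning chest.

1/3

Because the guide chose which chests to open without knowing where the ruby is, the choice is independent of the prize location. Learning that none of the 2 opened chests holds the ruby simply rules out those 2 locations and leaves the remaining 3 chests still equally likely by symmetry.
So P(the ruby in chest 2) = 1/3.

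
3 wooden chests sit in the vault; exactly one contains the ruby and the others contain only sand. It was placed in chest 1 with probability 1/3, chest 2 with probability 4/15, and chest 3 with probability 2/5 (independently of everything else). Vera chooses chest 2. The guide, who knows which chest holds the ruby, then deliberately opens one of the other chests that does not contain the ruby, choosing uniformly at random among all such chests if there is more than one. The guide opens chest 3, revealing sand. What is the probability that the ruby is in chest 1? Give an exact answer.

Apply Bayes' rule, conditioning on where the ruby actually is.
If it is in chest 1 (prior 1/3): the guide has no choice, probability 1; weight (1/3)·1 = 1/3.
If it is in chest 2 (prior 4/15): the guide has 2 equally likely choices, so probability 1/2; weight (4/15)·(1/2) = 2/15.
If it is in chest 3 (prior 2/5): the guide opened chest 3, so this case is ruled out; weight (2/5)·0 = 0.
The weights sum to 7/15.
So P(the ruby in chest 1 | the guide opened chest 3) = (1/3) / (7/15) = 5/7.

5/7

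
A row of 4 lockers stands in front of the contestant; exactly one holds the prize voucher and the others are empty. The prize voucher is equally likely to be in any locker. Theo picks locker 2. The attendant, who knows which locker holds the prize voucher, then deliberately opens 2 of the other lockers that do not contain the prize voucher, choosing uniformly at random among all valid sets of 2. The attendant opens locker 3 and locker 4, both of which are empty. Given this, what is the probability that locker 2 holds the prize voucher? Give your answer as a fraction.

1/4

Apply Bayes' rule, conditioning on where the prize voucher actually is.
If it is in locker 1 (prior 1/4): the attendant has no choice, probability 1; weight (1/4)·1 = 1/4.
If it is in locker 2 (prior 1/4): the attendant has 3 equally likely choices, so probability 1/3; weight (1/4)·(1/3) = 1/12.
If it is in either of lockers 3 and 4 (prior 1/4 each): that locker was opened and seen not to hold the prize — ruled out; weight (1/4)·0 = 0 each.
The weights sum to 1/3.
So P(the prize voucher in locker 2 | the attendant opened locker 3 and locker 4) = (1/12) / (1/3) = 1/4.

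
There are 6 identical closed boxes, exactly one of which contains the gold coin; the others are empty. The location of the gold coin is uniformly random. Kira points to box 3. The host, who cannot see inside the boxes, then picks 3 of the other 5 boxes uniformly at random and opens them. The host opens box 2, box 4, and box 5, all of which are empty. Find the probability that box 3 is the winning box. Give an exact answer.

Condition on the true location of the gold coin.
If it is in any of boxes 1, 3, and 6 (prior 1/6 each): the host picks exactly this set with probability 1/10 regardless, and none is the prize; weight (1/6)·(1/10) = 1/60 each.
If it is in any of boxes 2, 4, and 5 (prior 1/6 each): that box was opened and seen not to hold the prize — ruled out; weight (1/6)·0 = 0 each.
The weights sum to 1/20.
So P(the gold coin in box 3 | the host opened box 2, box 4, and box 5) = (1/60) / (1/20) = 1/3.

1/3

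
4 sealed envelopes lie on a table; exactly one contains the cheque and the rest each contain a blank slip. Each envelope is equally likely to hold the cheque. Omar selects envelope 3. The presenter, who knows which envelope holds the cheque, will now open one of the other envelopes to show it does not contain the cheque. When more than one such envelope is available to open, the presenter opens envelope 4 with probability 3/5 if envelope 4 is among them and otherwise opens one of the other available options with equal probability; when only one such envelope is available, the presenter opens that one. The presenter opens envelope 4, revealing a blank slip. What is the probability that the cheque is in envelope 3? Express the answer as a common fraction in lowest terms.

Consider each possible location of the cheque in turn.
If it is in any of envelopes 1, 2, and 3 (prior 1/4 each): envelope 4 is available, opened with probability 3/5; weight (1/4)·(3/5) = 3/20 each.
If it is in envelope 4 (prior 1/4): the presenter opened envelope 4, so this case is ruled out; weight (1/4)·0 = 0.
The weights sum to 9/20.
So P(the cheque in envelope 3 | the presenter opened envelope 4) = (3/20) / (9/20) = 1/3.

1/3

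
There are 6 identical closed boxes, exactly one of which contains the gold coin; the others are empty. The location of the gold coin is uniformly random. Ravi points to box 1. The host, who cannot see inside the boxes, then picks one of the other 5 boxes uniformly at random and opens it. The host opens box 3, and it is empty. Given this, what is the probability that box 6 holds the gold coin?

1/5

Because the host chose which box to open without knowing where the gold coin is, the choice is independent of the prize location. Learning that box 3 does not hold the gold coin simply rules out that one location and leaves the remaining 5 boxes still equally likely by symmetry.
So P(the gold coin in box 6) = 1/5.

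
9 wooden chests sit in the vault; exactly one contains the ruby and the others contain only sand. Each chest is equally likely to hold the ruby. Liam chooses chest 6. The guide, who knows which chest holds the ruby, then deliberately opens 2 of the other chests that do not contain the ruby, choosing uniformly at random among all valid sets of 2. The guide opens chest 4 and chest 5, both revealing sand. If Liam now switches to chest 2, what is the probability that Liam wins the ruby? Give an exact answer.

4/27

Condition on the true location of the ruby.
If it is in any of chests 1, 2, 3, 7, 8, and 9 (prior 1/9 each): the guide has 21 equally likely choices, so probability 1/21; weight (1/9)·(1/21) = 1/189 each.
If it is in either of chests 4 and 5 (prior 1/9 each): that chest was opened and seen not to hold the prize — ruled out; weight (1/9)·0 = 0 each.
If it is in chest 6 (prior 1/9): the guide has 28 equally likely choices, so probability 1/28; weight (1/9)·(1/28) = 1/252.
The weights sum to 1/28.
So P(the ruby in chest 2 | the guide opened chest 4 and chest 5) = (1/189) / (1/28) = 4/27.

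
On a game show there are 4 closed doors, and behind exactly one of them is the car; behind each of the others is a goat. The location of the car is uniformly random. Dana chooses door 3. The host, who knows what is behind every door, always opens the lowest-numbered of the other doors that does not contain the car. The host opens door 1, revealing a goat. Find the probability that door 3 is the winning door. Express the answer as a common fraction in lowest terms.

1/3

Consider each possible location of the car in turn.
If it is behind door 1 (prior 1/4): the host opened door 1, so this case is ruled out; weight (1/4)·0 = 0.
If it is behind any of doors 2, 3, and 4 (prior 1/4 each): door 1 is the lowest-numbered option available, probability 1; weight (1/4)·1 = 1/4 each.
The weights sum to 3/4.
So P(the car behind door 3 | the host opened door 1) = (1/4) / (3/4) = 1/3.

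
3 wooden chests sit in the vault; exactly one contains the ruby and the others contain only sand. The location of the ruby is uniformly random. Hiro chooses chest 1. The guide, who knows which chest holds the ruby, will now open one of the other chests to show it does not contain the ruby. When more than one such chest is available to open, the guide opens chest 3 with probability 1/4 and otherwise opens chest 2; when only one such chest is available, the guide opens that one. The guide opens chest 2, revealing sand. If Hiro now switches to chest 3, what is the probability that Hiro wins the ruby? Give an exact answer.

4/7

Condition on the true location of the ruby.
If it is in chest 1 (prior 1/3): chest 3 is available but not opened, probability 3/4; weight (1/3)·(3/4) = 1/4.
If it is in chest 2 (prior 1/3): the guide opened chest 2, so this case is ruled out; weight (1/3)·0 = 0.
If it is in chest 3 (prior 1/3): only chest 2 is available, probability 1; weight (1/3)·1 = 1/3.
The weights sum to 7/12.
So P(the ruby in chest 3 | the guide opened chest 2) = (1/3) / (7/12) = 4/7.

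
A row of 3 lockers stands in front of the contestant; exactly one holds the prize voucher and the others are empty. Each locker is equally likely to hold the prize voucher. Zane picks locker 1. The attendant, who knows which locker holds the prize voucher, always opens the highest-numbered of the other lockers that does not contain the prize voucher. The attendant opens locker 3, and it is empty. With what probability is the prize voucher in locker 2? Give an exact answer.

1/2

Consider each possible location of the prize voucher in turn.
If it is in either of lockers 1 and 2 (prior 1/3 each): locker 3 is the highest-numbered option available, probability 1; weight (1/3)·1 = 1/3 each.
If it is in locker 3 (prior 1/3): the attendant opened locker 3, so this case is ruled out; weight (1/3)·0 = 0.
The weights sum to 2/3.
So P(the prize voucher in locker 2 | the attendant opened locker 3) = (1/3) / (2/3) = 1/2.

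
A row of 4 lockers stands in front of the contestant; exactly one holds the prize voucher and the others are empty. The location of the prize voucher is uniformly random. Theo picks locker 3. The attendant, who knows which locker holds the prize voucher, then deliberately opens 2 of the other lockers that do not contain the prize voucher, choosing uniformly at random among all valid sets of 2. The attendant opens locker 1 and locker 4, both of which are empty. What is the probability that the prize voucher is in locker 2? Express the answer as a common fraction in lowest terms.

Consider each possible location of the prize voucher in turn.
If it is in either of lockers 1 and 4 (prior 1/4 each): that locker was opened and seen not to hold the prize — ruled out; weight (1/4)·0 = 0 each.
If it is in locker 2 (prior 1/4): the attendant has no choice, probability 1; weight (1/4)·1 = 1/4.
If it is in locker 3 (prior 1/4): the attendant has 3 equally likely choices, so probability 1/3; weight (1/4)·(1/3) = 1/12.
The weights sum to 1/3.
So P(the prize voucher in locker 2 | the attendant opened locker 1 and locker 4) = (1/4) / (1/3) = 3/4.

3/4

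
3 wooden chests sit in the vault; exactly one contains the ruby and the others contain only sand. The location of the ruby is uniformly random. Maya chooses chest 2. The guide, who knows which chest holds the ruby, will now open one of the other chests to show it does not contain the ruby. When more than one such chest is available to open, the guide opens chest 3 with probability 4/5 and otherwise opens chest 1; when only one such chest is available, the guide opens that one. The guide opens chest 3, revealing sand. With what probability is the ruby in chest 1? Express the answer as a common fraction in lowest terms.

5/9

Consider each possible location of the ruby in turn.
If it is in chest 1 (prior 1/3): only chest 3 is available, probability 1; weight (1/3)·1 = 1/3.
If it is in chest 2 (prior 1/3): chest 3 is available, opened with probability 4/5; weight (1/3)·(4/5) = 4/15.
If it is in chest 3 (prior 1/3): the guide opened chest 3, so this case is ruled out; weight (1/3)·0 = 0.
The weights sum to 3/5.
So P(the ruby in chest 1 | the guide opened chest 3) = (1/3) / (3/5) = 5/9.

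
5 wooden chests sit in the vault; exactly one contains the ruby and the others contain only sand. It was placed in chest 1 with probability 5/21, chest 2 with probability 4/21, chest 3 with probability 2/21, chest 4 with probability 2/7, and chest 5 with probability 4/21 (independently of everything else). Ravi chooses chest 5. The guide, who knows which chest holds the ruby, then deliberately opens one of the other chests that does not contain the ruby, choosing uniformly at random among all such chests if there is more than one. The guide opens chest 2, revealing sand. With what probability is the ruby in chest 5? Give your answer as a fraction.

Consider each possible location of the ruby in turn.
If it is in chest 1 (prior 5/21): the guide has 3 equally likely choices, so probability 1/3; weight (5/21)·(1/3) = 5/63.
If it is in chest 2 (prior 4/21): the guide opened chest 2, so this case is ruled out; weight (4/21)·0 = 0.
If it is in chest 3 (prior 2/21): the guide has 3 equally likely choices, so probability 1/3; weight (2/21)·(1/3) = 2/63.
If it is in chest 4 (prior 2/7): the guide has 3 equally likely choices, so probability 1/3; weight (2/7)·(1/3) = 2/21.
If it is in chest 5 (prior 4/21): the guide has 4 equally likely choices, so probability 1/4; weight (4/21)·(1/4) = 1/21.
The weights sum to 16/63.
So P(the ruby in chest 5 | the guide opened chest 2) = (1/21) / (16/63) = 3/16.

3/16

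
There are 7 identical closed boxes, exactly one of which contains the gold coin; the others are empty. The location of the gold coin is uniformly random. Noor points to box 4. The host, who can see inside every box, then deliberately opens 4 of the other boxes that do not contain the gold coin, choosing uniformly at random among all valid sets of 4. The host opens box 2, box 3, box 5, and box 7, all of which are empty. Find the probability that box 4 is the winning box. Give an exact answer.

Condition on the true location of the gold coin.
If it is in either of boxes 1 and 6 (prior 1/7 each): the host has 5 equally likely choices, so probability 1/5; weight (1/7)·(1/5) = 1/35 each.
If it is in any of boxes 2, 3, 5, and 7 (prior 1/7 each): that box was opened and seen not to hold the prize — ruled out; weight (1/7)·0 = 0 each.
If it is in box 4 (prior 1/7): the host has 15 equally likely choices, so probability 1/15; weight (1/7)·(1/15) = 1/105.
The weights sum to 1/15.
So P(the gold coin in box 4 | the host opened box 2, box 3, box 5, and box 7) = (1/105) / (1/15) = 1/7.

1/7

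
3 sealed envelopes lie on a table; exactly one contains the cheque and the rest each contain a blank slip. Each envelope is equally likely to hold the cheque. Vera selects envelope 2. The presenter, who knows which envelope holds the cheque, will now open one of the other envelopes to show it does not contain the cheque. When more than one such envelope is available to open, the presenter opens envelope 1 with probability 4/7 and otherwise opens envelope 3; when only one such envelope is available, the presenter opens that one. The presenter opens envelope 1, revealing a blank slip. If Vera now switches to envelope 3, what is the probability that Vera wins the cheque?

7/11

Apply Bayes' rule, conditioning on where the cheque actually is.
If it is in envelope 1 (prior 1/3): the presenter opened envelope 1, so this case is ruled out; weight (1/3)·0 = 0.
If it is in envelope 2 (prior 1/3): envelope 1 is available, opened with probability 4/7; weight (1/3)·(4/7) = 4/21.
If it is in envelope 3 (prior 1/3): only envelope 1 is available, probability 1; weight (1/3)·1 = 1/3.
The weights sum to 11/21.
So P(the cheque in envelope 3 | the presenter opened envelope 1) = (1/3) / (11/21) = 7/11.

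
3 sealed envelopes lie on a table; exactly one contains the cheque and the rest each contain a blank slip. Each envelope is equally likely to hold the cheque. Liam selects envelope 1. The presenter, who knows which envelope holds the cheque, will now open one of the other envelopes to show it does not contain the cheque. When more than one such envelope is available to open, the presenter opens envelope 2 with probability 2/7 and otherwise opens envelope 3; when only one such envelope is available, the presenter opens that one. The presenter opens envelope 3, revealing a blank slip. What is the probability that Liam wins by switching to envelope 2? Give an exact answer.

Apply Bayes' rule, conditioning on where the cheque actually is.
If it is in envelope 1 (prior 1/3): envelope 2 is available but not opened, probability 5/7; weight (1/3)·(5/7) = 5/21.
If it is in envelope 2 (prior 1/3): only envelope 3 is available, probability 1; weight (1/3)·1 = 1/3.
If it is in envelope 3 (prior 1/3): the presenter opened envelope 3, so this case is ruled out; weight (1/3)·0 = 0.
The weights sum to 4/7.
So P(the cheque in envelope 2 | the presenter opened envelope 3) = (1/3) / (4/7) = 7/12.

7/12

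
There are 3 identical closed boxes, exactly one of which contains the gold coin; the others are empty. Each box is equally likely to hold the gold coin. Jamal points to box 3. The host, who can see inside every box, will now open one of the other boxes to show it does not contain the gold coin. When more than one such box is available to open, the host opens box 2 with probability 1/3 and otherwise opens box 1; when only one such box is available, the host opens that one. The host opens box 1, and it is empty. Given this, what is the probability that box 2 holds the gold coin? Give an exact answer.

3/5

Apply Bayes' rule, conditioning on where the gold coin actually is.
If it is in box 1 (prior 1/3): the host opened box 1, so this case is ruled out; weight (1/3)·0 = 0.
If it is in box 2 (prior 1/3): only box 1 is available, probability 1; weight (1/3)·1 = 1/3.
If it is in box 3 (prior 1/3): box 2 is available but not opened, probability 2/3; weight (1/3)·(2/3) = 2/9.
The weights sum to 5/9.
So P(the gold coin in box 2 | the host opened box 1) = (1/3) / (5/9) = 3/5.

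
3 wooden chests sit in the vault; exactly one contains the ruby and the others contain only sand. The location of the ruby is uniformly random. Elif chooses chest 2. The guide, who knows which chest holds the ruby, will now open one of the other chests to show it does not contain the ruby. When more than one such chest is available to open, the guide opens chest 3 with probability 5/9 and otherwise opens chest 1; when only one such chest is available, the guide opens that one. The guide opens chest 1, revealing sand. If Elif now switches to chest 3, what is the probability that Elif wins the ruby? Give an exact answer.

Apply Bayes' rule, conditioning on where the ruby actually is.
If it is in chest 1 (prior 1/3): the guide opened chest 1, so this case is ruled out; weight (1/3)·0 = 0.
If it is in chest 2 (prior 1/3): chest 3 is available but not opened, probability 4/9; weight (1/3)·(4/9) = 4/27.
If it is in chest 3 (prior 1/3): only chest 1 is available, probability 1; weight (1/3)·1 = 1/3.
The weights sum to 13/27.
So P(the ruby in chest 3 | the guide opened chest 1) = (1/3) / (13/27) = 9/13.

9/13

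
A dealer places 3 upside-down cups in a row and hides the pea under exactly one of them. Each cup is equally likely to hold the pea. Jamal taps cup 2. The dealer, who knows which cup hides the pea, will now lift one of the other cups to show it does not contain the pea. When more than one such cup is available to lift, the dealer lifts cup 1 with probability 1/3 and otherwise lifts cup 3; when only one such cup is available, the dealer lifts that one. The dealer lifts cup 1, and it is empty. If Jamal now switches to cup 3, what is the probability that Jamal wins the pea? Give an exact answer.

Condition on the true location of the pea.
If it is under cup 1 (prior 1/3): the dealer opened cup 1, so this case is ruled out; weight (1/3)·0 = 0.
If it is under cup 2 (prior 1/3): cup 1 is available, opened with probability 1/3; weight (1/3)·(1/3) = 1/9.
If it is under cup 3 (prior 1/3): only cup 1 is available, probability 1; weight (1/3)·1 = 1/3.
The weights sum to 4/9.
So P(the pea under cup 3 | the dealer opened cup 1) = (1/3) / (4/9) = 3/4.

3/4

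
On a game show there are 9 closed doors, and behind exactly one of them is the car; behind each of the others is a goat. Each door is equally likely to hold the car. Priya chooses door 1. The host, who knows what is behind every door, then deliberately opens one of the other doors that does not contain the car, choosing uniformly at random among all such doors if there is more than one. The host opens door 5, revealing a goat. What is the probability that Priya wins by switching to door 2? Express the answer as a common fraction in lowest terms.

Condition on the true location of the car.
If it is behind door 1 (prior 1/9): the host has 8 equally likely choices, so probability 1/8; weight (1/9)·(1/8) = 1/72.
If it is behind any of doors 2, 3, 4, 6, 7, 8, and 9 (prior 1/9 each): the host has 7 equally likely choices, so probability 1/7; weight (1/9)·(1/7) = 1/63 each.
If it is behind door 5 (prior 1/9): the host opened door 5, so this case is ruled out; weight (1/9)·0 = 0.
The weights sum to 1/8.
So P(the car behind door 2 | the host opened door 5) = (1/63) / (1/8) = 8/63.

8/63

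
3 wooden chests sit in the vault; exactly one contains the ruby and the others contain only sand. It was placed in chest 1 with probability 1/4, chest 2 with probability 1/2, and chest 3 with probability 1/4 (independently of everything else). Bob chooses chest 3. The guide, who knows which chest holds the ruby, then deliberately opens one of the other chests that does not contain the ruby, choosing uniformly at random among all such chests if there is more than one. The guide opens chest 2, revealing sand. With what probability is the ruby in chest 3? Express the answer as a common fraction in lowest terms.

1/3

Apply Bayes' rule, conditioning on where the ruby actually is.
If it is in chest 1 (prior 1/4): the guide has no choice, probability 1; weight (1/4)·1 = 1/4.
If it is in chest 2 (prior 1/2): the guide opened chest 2, so this case is ruled out; weight (1/2)·0 = 0.
If it is in chest 3 (prior 1/4): the guide has 2 equally likely choices, so probability 1/2; weight (1/4)·(1/2) = 1/8.
The weights sum to 3/8.
So P(the ruby in chest 3 | the guide opened chest 2) = (1/8) / (3/8) = 1/3.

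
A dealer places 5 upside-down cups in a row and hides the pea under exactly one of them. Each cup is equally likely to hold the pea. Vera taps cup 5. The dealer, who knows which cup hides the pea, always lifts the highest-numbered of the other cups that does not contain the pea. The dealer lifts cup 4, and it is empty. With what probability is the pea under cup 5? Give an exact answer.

1/4

Apply Bayes' rule, conditioning on where the pea actually is.
If it is under any of cups 1, 2, 3, and 5 (prior 1/5 each): cup 4 is the highest-numbered option available, probability 1; weight (1/5)·1 = 1/5 each.
If it is under cup 4 (prior 1/5): the dealer opened cup 4, so this case is ruled out; weight (1/5)·0 = 0.
The weights sum to 4/5.
So P(the pea under cup 5 | the dealer opened cup 4) = (1/5) / (4/5) = 1/4.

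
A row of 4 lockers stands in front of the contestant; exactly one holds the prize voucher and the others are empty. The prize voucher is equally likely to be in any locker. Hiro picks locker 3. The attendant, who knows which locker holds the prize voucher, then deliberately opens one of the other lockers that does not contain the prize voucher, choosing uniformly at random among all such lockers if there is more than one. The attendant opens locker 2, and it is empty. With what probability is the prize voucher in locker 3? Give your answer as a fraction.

Consider each possible location of the prize voucher in turn.
If it is in either of lockers 1 and 4 (prior 1/4 each): the attendant has 2 equally likely choices, so probability 1/2; weight (1/4)·(1/2) = 1/8 each.
If it is in locker 2 (prior 1/4): the attendant opened locker 2, so this case is ruled out; weight (1/4)·0 = 0.
If it is in locker 3 (prior 1/4): the attendant has 3 equally likely choices, so probability 1/3; weight (1/4)·(1/3) = 1/12.
The weights sum to 1/3.
So P(the prize voucher in locker 3 | the attendant opened locker 2) = (1/12) / (1/3) = 1/4.

1/4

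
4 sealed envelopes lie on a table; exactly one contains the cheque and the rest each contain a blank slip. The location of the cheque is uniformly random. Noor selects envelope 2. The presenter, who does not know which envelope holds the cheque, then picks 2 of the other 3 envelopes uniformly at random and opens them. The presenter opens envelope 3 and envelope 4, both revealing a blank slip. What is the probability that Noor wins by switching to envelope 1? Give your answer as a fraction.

Apply Bayes' rule, conditioning on where the cheque actually is.
If it is in either of envelopes 1 and 2 (prior 1/4 each): the presenter picks exactly this set with probability 1/3 regardless, and none is the prize; weight (1/4)·(1/3) = 1/12 each.
If it is in either of envelopes 3 and 4 (prior 1/4 each): that envelope was opened and seen not to hold the prize — ruled out; weight (1/4)·0 = 0 each.
The weights sum to 1/6.
So P(the cheque in envelope 1 | the presenter opened envelope 3 and envelope 4) = (1/12) / (1/6) = 1/2.

1/2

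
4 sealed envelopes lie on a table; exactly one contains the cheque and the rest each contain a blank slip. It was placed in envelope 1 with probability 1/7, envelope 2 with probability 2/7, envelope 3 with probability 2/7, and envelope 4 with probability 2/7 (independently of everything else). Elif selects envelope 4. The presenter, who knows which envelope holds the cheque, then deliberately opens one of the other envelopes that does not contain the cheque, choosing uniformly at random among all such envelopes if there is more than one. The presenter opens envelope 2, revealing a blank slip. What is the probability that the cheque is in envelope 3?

6/13

Consider each possible location of the cheque in turn.
If it is in envelope 1 (prior 1/7): the presenter has 2 equally likely choices, so probability 1/2; weight (1/7)·(1/2) = 1/14.
If it is in envelope 2 (prior 2/7): the presenter opened envelope 2, so this case is ruled out; weight (2/7)·0 = 0.
If it is in envelope 3 (prior 2/7): the presenter has 2 equally likely choices, so probability 1/2; weight (2/7)·(1/2) = 1/7.
If it is in envelope 4 (prior 2/7): the presenter has 3 equally likely choices, so probability 1/3; weight (2/7)·(1/3) = 2/21.
The weights sum to 13/42.
So P(the cheque in envelope 3 | the presenter opened envelope 2) = (1/7) / (13/42) = 6/13.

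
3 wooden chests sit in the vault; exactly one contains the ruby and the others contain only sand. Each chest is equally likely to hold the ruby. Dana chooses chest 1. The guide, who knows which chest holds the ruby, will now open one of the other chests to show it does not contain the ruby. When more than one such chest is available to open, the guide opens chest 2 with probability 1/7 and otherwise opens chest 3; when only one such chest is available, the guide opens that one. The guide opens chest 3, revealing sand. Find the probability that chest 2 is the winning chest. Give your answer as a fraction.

Condition on the true location of the ruby.
If it is in chest 1 (prior 1/3): chest 2 is available but not opened, probability 6/7; weight (1/3)·(6/7) = 2/7.
If it is in chest 2 (prior 1/3): only chest 3 is available, probability 1; weight (1/3)·1 = 1/3.
If it is in chest 3 (prior 1/3): the guide opened chest 3, so this case is ruled out; weight (1/3)·0 = 0.
The weights sum to 13/21.
So P(the ruby in chest 2 | the guide opened chest 3) = (1/3) / (13/21) = 7/13.

7/13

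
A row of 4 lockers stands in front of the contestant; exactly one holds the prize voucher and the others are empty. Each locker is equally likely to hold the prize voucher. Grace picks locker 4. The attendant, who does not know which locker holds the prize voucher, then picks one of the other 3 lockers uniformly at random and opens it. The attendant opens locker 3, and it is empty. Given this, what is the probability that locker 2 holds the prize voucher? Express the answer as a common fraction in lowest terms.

Because the attendant chose which locker to open without knowing where the prize voucher is, the choice is independent of the prize location. Learning that locker 3 does not hold the prize voucher simply rules out that one location and leaves the remaining 3 lockers still equally likely by symmetry.
So P(the prize voucher in locker 2) = 1/3.

1/3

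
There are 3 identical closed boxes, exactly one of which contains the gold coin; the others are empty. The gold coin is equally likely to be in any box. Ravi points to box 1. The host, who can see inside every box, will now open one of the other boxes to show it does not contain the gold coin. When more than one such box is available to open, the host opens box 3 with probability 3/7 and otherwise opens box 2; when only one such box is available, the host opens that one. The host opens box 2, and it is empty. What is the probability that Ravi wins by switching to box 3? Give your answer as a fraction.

Consider each possible location of the gold coin in turn.
If it is in box 1 (prior 1/3): box 3 is available but not opened, probability 4/7; weight (1/3)·(4/7) = 4/21.
If it is in box 2 (prior 1/3): the host opened box 2, so this case is ruled out; weight (1/3)·0 = 0.
If it is in box 3 (prior 1/3): only box 2 is available, probability 1; weight (1/3)·1 = 1/3.
The weights sum to 11/21.
So P(the gold coin in box 3 | the host opened box 2) = (1/3) / (11/21) = 7/11.

7/11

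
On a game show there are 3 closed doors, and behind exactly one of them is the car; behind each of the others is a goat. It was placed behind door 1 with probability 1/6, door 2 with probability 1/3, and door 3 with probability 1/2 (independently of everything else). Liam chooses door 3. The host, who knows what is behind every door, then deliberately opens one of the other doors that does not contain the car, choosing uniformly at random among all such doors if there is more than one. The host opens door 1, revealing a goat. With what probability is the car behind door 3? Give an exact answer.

Condition on the true location of the car.
If it is behind door 1 (prior 1/6): the host opened door 1, so this case is ruled out; weight (1/6)·0 = 0.
If it is behind door 2 (prior 1/3): the host has no choice, probability 1; weight (1/3)·1 = 1/3.
If it is behind door 3 (prior 1/2): the host has 2 equally likely choices, so probability 1/2; weight (1/2)·(1/2) = 1/4.
The weights sum to 7/12.
So P(the car behind door 3 | the host opened door 1) = (1/4) / (7/12) = 3/7.

3/7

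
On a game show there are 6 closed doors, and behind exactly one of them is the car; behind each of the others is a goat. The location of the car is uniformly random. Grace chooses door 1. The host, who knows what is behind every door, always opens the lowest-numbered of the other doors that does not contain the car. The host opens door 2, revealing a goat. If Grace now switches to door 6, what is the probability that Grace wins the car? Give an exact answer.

Apply Bayes' rule, conditioning on where the car actually is.
If it is behind any of doors 1, 3, 4, 5, and 6 (prior 1/6 each): door 2 is the lowest-numbered option available, probability 1; weight (1/6)·1 = 1/6 each.
If it is behind door 2 (prior 1/6): the host opened door 2, so this case is ruled out; weight (1/6)·0 = 0.
The weights sum to 5/6.
So P(the car behind door 6 | the host opened door 2) = (1/6) / (5/6) = 1/5.

1/5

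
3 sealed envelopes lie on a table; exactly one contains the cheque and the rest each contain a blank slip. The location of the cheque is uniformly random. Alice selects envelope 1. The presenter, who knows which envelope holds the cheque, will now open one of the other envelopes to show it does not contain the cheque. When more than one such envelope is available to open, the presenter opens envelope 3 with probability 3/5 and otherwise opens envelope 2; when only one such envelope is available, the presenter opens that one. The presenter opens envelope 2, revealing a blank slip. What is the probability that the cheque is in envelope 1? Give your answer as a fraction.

2/7

Condition on the true location of the cheque.
If it is in envelope 1 (prior 1/3): envelope 3 is available but not opened, probability 2/5; weight (1/3)·(2/5) = 2/15.
If it is in envelope 2 (prior 1/3): the presenter opened envelope 2, so this case is ruled out; weight (1/3)·0 = 0.
If it is in envelope 3 (prior 1/3): only envelope 2 is available, probability 1; weight (1/3)·1 = 1/3.
The weights sum to 7/15.
So P(the cheque in envelope 1 | the presenter opened envelope 2) = (2/15) / (7/15) = 2/7.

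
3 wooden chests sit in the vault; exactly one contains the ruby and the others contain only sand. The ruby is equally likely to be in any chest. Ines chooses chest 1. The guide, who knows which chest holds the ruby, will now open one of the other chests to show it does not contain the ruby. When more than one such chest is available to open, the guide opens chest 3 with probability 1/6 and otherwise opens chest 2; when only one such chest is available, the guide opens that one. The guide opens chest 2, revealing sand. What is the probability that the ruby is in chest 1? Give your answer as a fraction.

5/11

Apply Bayes' rule, conditioning on where the ruby actually is.
If it is in chest 1 (prior 1/3): chest 3 is available but not opened, probability 5/6; weight (1/3)·(5/6) = 5/18.
If it is in chest 2 (prior 1/3): the guide opened chest 2, so this case is ruled out; weight (1/3)·0 = 0.
If it is in chest 3 (prior 1/3): only chest 2 is available, probability 1; weight (1/3)·1 = 1/3.
The weights sum to 11/18.
So P(the ruby in chest 1 | the guide opened chest 2) = (5/18) / (11/18) = 5/11.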